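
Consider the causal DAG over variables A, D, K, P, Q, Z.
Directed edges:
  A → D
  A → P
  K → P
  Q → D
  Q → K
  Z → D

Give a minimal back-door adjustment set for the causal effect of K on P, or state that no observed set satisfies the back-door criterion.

desc(K)\{K}={P}; candidates ⊆ {A,D,Q,Z}.
∅: K⊥P given ∅ in G with K→· removed — back-door holds.

K→P: minimal back-door set ∅.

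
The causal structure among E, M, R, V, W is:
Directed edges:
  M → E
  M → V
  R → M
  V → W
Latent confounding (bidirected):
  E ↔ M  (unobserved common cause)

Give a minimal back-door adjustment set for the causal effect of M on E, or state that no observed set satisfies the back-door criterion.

M→E: no observed back-door set.

desc(M)\{M}={E,V,W}; candidates ⊆ {R}.
M↔E: latent back-door arc(s) into M.
size 0: {}; under {} M still reaches {E,R} ∋ E.
size 1: {R}; under {R} M still reaches {E} ∋ E.
M↔E cannot be blocked by any observed set — no back-door set.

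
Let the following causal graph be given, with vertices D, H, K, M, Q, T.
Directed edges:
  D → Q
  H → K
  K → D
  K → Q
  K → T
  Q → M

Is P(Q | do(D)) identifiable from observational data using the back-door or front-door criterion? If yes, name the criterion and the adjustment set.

desc(D)\{D}={M,Q}; candidates ⊆ {H,K,T}.
size 0: {}; under {} D still reaches {H,K,M,Q,T} ∋ Q.
{K}: D⊥Q given {K} in G with D→· removed — back-door holds.
P(Q|do(D)) = Σ_{K} P(Q|D,K)·P(K).

P(Q|do(D)): backdoor, adjust for {K}.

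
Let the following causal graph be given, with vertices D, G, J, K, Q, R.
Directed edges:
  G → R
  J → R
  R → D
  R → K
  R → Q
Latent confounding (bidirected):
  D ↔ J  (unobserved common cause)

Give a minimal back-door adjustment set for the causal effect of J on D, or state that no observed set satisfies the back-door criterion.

J→D: no observed back-door set.

desc(J)\{J}={D,K,Q,R}; candidates ⊆ {G}.
J↔D: latent back-door arc(s) into J.
size 0: {}; under {} J still reaches {D} ∋ D.
size 1: {G}; under {G} J still reaches {D} ∋ D.
J↔D cannot be blocked by any observed set — no back-door set.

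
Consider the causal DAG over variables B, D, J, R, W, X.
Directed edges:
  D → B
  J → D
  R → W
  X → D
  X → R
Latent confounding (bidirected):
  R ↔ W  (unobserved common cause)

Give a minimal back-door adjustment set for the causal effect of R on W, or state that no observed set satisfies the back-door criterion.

R→W: no observed back-door set.

desc(R)\{R}={W}; candidates ⊆ {B,D,J,X}.
R↔W: latent back-door arc(s) into R.
size 0: {}; under {} R still reaches {B,D,W,X} ∋ W.
size 1: {B}, {D}, {J} …(+1); under {B} R still reaches {D,J,W,X} ∋ W.
size 2: {B,D}, {B,J}, {B,X} …(+3); under {B,D} R still reaches {J,W,X} ∋ W.
R↔W cannot be blocked by any observed set — no back-door set.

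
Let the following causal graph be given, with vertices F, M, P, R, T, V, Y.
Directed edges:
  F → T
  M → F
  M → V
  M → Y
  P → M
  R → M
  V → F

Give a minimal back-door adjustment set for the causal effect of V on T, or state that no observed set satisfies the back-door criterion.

desc(V)\{V}={F,T}; candidates ⊆ {M,P,R,Y}.
size 0: {}; under {} V still reaches {F,M,P,R,T,Y} ∋ T.
{M}: V⊥T given {M} in G with V→· removed — back-door holds.

V→T: minimal back-door set {M}.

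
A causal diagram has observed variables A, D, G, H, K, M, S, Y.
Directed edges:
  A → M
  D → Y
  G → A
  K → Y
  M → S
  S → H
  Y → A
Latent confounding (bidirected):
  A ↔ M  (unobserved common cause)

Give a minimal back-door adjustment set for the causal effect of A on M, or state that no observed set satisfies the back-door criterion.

desc(A)\{A}={H,M,S}; candidates ⊆ {D,G,K,Y}.
A↔M: latent back-door arc(s) into A.
size 0: {}; under {} A still reaches {D,G,H,K,M,S,Y} ∋ M.
size 1: {D}, {G}, {K} …(+1); under {D} A still reaches {G,H,K,M,S,Y} ∋ M.
size 2: {D,G}, {D,K}, {D,Y} …(+3); under {D,G} A still reaches {H,K,M,S,Y} ∋ M.
A↔M cannot be blocked by any observed set — no back-door set.

A→M: no observed back-door set.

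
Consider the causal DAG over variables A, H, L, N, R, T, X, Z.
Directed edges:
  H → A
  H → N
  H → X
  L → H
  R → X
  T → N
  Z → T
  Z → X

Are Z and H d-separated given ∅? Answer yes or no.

Yes — Z ⊥ H | ∅.

Bayes-Ball from Z | ∅ reaches {N,T,X}.
H ∉ reach(Z|∅) ⇒ Z ⊥ H | ∅.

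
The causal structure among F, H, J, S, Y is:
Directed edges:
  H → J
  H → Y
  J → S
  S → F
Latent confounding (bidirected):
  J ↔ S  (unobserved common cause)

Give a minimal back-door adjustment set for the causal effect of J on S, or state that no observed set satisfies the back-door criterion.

desc(J)\{J}={F,S}; candidates ⊆ {H,Y}.
J↔S: latent back-door arc(s) into J.
size 0: {}; under {} J still reaches {F,H,S,Y} ∋ S.
size 1: {H}, {Y}; under {H} J still reaches {F,S} ∋ S.
size 2: {H,Y}; under {H,Y} J still reaches {F,S} ∋ S.
J↔S cannot be blocked by any observed set — no back-door set.

J→S: no observed back-door set.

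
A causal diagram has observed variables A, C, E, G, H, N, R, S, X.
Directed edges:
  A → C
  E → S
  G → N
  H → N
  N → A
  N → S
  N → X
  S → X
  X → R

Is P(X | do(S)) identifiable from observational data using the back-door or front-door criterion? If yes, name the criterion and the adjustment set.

desc(S)\{S}={R,X}; candidates ⊆ {A,C,E,G,H,N}.
size 0: {}; under {} S still reaches {A,C,E,G,H,N,R,X} ∋ X.
{N}: S⊥X given {N} in G with S→· removed — back-door holds.
P(X|do(S)) = Σ_{N} P(X|S,N)·P(N).

P(X|do(S)): backdoor, adjust for {N}.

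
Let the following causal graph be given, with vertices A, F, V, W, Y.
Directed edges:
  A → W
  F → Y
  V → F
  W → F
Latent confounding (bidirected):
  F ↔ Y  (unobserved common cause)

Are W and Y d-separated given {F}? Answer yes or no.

Bayes-Ball from W | {F} reaches {A,V,Y}.
Y ∈ reach(W|{F}) ⇒ W ⊥̸ Y | {F}.

No — W and Y are d-connected given {F}.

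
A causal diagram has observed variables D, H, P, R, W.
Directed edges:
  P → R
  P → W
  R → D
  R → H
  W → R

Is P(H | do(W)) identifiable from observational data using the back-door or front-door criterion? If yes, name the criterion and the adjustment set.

P(H|do(W)): backdoor, adjust for {P}.

desc(W)\{W}={D,H,R}; candidates ⊆ {P}.
size 0: {}; under {} W still reaches {D,H,P,R} ∋ H.
{P}: W⊥H given {P} in G with W→· removed — back-door holds.
P(H|do(W)) = Σ_{P} P(H|W,P)·P(P).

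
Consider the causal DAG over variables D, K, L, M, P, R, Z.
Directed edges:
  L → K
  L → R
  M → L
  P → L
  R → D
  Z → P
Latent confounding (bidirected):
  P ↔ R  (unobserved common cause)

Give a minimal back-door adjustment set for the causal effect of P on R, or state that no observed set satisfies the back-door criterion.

desc(P)\{P}={D,K,L,R}; candidates ⊆ {M,Z}.
P↔R: latent back-door arc(s) into P.
size 0: {}; under {} P still reaches {D,R,Z} ∋ R.
size 1: {M}, {Z}; under {M} P still reaches {D,R,Z} ∋ R.
size 2: {M,Z}; under {M,Z} P still reaches {D,R} ∋ R.
P↔R cannot be blocked by any observed set — no back-door set.

P→R: no observed back-door set.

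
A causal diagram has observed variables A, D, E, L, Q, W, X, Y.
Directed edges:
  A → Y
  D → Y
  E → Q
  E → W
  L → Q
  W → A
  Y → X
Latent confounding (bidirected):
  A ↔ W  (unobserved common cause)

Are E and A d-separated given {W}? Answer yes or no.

No — E and A are d-connected given {W}.

Bayes-Ball from E | {W} reaches {A,Q,X,Y}.
A ∈ reach(E|{W}) ⇒ E ⊥̸ A | {W}.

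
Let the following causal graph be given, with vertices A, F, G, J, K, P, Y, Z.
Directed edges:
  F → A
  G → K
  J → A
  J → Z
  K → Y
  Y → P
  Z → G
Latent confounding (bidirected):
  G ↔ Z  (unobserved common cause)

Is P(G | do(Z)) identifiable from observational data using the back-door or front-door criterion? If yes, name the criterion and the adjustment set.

desc(Z)\{Z}={G,K,P,Y}; candidates ⊆ {A,F,J}.
Z↔G: latent back-door arc(s) into Z.
size 0: {}; under {} Z still reaches {A,G,J,K,P,Y} ∋ G.
size 1: {A}, {F}, {J}; under {A} Z still reaches {F,G,J,K,P,Y} ∋ G.
size 2: {A,F}, {A,J}, {F,J}; under {A,F} Z still reaches {G,J,K,P,Y} ∋ G.
Z↔G cannot be blocked by any observed set — no back-door set.
No mediator lies on a directed Z→…→G path.
Neither criterion identifies P(G|do(Z)) in this graph.

P(G|do(Z)): not identifiable (no BD/FD set).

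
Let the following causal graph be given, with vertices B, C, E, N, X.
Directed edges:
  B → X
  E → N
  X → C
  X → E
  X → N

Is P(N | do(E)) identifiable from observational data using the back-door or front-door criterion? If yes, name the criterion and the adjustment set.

P(N|do(E)): backdoor, adjust for {X}.

desc(E)\{E}={N}; candidates ⊆ {B,C,X}.
size 0: {}; under {} E still reaches {B,C,N,X} ∋ N.
{X}: E⊥N given {X} in G with E→· removed — back-door holds.
P(N|do(E)) = Σ_{X} P(N|E,X)·P(X).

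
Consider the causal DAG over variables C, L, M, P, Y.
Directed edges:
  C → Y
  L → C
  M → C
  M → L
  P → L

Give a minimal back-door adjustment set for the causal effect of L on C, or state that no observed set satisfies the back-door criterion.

L→C: minimal back-door set {M}.

desc(L)\{L}={C,Y}; candidates ⊆ {M,P}.
size 0: {}; under {} L still reaches {C,M,P,Y} ∋ C.
{M}: L⊥C given {M} in G with L→· removed — back-door holds.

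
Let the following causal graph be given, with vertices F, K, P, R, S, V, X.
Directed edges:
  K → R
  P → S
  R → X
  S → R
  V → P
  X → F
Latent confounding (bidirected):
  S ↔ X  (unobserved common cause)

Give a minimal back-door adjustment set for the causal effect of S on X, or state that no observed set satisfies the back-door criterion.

desc(S)\{S}={F,R,X}; candidates ⊆ {K,P,V}.
S↔X: latent back-door arc(s) into S.
size 0: {}; under {} S still reaches {F,P,V,X} ∋ X.
size 1: {K}, {P}, {V}; under {K} S still reaches {F,P,V,X} ∋ X.
size 2: {K,P}, {K,V}, {P,V}; under {K,P} S still reaches {F,X} ∋ X.
S↔X cannot be blocked by any observed set — no back-door set.

S→X: no observed back-door set.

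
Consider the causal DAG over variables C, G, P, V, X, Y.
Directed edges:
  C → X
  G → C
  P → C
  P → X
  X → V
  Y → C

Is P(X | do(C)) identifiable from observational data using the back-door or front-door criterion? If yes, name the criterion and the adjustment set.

P(X|do(C)): backdoor, adjust for {P}.

desc(C)\{C}={V,X}; candidates ⊆ {G,P,Y}.
size 0: {}; under {} C still reaches {G,P,V,X,Y} ∋ X.
{P}: C⊥X given {P} in G with C→· removed — back-door holds.
P(X|do(C)) = Σ_{P} P(X|C,P)·P(P).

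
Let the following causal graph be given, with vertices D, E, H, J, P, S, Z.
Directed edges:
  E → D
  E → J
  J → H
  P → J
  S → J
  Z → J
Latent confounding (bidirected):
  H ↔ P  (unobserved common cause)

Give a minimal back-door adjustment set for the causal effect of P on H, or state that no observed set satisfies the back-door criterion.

P→H: no observed back-door set.

desc(P)\{P}={H,J}; candidates ⊆ {D,E,S,Z}.
P↔H: latent back-door arc(s) into P.
size 0: {}; under {} P still reaches {H} ∋ H.
size 1: {D}, {E}, {S} …(+1); under {D} P still reaches {H} ∋ H.
size 2: {D,E}, {D,S}, {D,Z} …(+3); under {D,E} P still reaches {H} ∋ H.
P↔H cannot be blocked by any observed set — no back-door set.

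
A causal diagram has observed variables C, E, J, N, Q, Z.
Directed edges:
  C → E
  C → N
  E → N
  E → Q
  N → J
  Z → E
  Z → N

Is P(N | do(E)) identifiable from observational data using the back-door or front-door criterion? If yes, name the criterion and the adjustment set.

P(N|do(E)): backdoor, adjust for {C, Z}.

desc(E)\{E}={J,N,Q}; candidates ⊆ {C,Z}.
size 0: {}; under {} E still reaches {C,J,N,Z} ∋ N.
size 1: {C}, {Z}; under {C} E still reaches {J,N,Z} ∋ N.
{C,Z}: E⊥N given {C,Z} in G with E→· removed — back-door holds.
P(N|do(E)) = Σ_{C,Z} P(N|E,C,Z)·P(C,Z).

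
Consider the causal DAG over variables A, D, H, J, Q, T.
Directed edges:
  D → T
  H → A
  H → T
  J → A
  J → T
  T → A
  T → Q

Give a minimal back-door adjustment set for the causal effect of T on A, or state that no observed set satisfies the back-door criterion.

desc(T)\{T}={A,Q}; candidates ⊆ {D,H,J}.
size 0: {}; under {} T still reaches {A,D,H,J} ∋ A.
size 1: {D}, {H}, {J}; under {D} T still reaches {A,H,J} ∋ A.
{H,J}: T⊥A given {H,J} in G with T→· removed — back-door holds.

T→A: minimal back-door set {H, J}.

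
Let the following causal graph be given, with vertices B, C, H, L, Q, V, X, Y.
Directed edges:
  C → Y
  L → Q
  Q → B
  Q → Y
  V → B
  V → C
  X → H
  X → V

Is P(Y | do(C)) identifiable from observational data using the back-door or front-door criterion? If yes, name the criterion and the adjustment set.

desc(C)\{C}={Y}; candidates ⊆ {B,H,L,Q,V,X}.
∅: C⊥Y given ∅ in G with C→· removed — back-door holds.
P(Y|do(C)) = P(Y|C) — no adjustment needed.

P(Y|do(C)): backdoor, adjust for ∅.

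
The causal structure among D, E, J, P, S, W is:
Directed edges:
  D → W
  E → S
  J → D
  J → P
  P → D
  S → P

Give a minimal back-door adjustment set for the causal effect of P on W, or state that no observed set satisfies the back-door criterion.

desc(P)\{P}={D,W}; candidates ⊆ {E,J,S}.
size 0: {}; under {} P still reaches {D,E,J,S,W} ∋ W.
{J}: P⊥W given {J} in G with P→· removed — back-door holds.

P→W: minimal back-door set {J}.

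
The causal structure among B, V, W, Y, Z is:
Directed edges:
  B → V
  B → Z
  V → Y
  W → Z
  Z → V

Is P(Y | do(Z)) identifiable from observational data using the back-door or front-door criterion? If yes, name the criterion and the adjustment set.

P(Y|do(Z)): backdoor, adjust for {B}.

desc(Z)\{Z}={V,Y}; candidates ⊆ {B,W}.
size 0: {}; under {} Z still reaches {B,V,W,Y} ∋ Y.
{B}: Z⊥Y given {B} in G with Z→· removed — back-door holds.
P(Y|do(Z)) = Σ_{B} P(Y|Z,B)·P(B).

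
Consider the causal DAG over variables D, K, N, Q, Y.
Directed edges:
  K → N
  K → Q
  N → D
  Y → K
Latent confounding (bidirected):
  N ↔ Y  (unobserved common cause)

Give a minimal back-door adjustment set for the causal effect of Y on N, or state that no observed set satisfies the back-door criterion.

desc(Y)\{Y}={D,K,N,Q}; candidates ⊆ {—}.
Y↔N: latent back-door arc(s) into Y.
size 0: {}; under {} Y still reaches {D,N} ∋ N.
Y↔N cannot be blocked by any observed set — no back-door set.

Y→N: no observed back-door set.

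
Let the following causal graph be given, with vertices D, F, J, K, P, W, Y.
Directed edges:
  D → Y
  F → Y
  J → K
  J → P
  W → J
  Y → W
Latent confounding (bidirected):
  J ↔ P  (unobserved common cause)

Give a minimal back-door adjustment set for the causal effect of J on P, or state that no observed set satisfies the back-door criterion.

desc(J)\{J}={K,P}; candidates ⊆ {D,F,W,Y}.
J↔P: latent back-door arc(s) into J.
size 0: {}; under {} J still reaches {D,F,P,W,Y} ∋ P.
size 1: {D}, {F}, {W} …(+1); under {D} J still reaches {F,P,W,Y} ∋ P.
size 2: {D,F}, {D,W}, {D,Y} …(+3); under {D,F} J still reaches {P,W,Y} ∋ P.
J↔P cannot be blocked by any observed set — no back-door set.

J→P: no observed back-door set.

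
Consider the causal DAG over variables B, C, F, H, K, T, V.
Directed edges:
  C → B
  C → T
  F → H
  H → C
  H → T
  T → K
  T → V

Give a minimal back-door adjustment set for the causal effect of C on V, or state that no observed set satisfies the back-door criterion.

desc(C)\{C}={B,K,T,V}; candidates ⊆ {F,H}.
size 0: {}; under {} C still reaches {F,H,K,T,V} ∋ V.
{H}: C⊥V given {H} in G with C→· removed — back-door holds.

C→V: minimal back-door set {H}.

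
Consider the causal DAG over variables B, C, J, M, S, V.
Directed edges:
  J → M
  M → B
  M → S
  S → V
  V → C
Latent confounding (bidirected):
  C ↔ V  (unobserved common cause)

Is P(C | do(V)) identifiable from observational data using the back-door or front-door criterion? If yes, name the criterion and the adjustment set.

desc(V)\{V}={C}; candidates ⊆ {B,J,M,S}.
V↔C: latent back-door arc(s) into V.
size 0: {}; under {} V still reaches {B,C,J,M,S} ∋ C.
size 1: {B}, {J}, {M} …(+1); under {B} V still reaches {C,J,M,S} ∋ C.
size 2: {B,J}, {B,M}, {B,S} …(+3); under {B,J} V still reaches {C,M,S} ∋ C.
V↔C cannot be blocked by any observed set — no back-door set.
No mediator lies on a directed V→…→C path.
Neither criterion identifies P(C|do(V)) in this graph.

P(C|do(V)): not identifiable (no BD/FD set).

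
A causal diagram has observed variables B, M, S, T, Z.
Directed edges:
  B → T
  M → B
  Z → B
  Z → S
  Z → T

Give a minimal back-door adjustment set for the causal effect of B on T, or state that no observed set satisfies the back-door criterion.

desc(B)\{B}={T}; candidates ⊆ {M,S,Z}.
size 0: {}; under {} B still reaches {M,S,T,Z} ∋ T.
{Z}: B⊥T given {Z} in G with B→· removed — back-door holds.

B→T: minimal back-door set {Z}.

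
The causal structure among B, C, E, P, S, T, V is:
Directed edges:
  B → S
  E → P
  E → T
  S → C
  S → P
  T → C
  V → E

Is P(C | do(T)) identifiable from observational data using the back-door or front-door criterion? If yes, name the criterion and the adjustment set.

P(C|do(T)): backdoor, adjust for ∅.

desc(T)\{T}={C}; candidates ⊆ {B,E,P,S,V}.
∅: T⊥C given ∅ in G with T→· removed — back-door holds.
P(C|do(T)) = P(C|T) — no adjustment needed.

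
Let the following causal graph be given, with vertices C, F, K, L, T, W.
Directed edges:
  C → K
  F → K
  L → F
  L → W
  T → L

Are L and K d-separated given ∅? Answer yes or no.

Bayes-Ball from L | ∅ reaches {F,K,T,W}.
K ∈ reach(L|∅) ⇒ L ⊥̸ K | ∅.

No — L and K are d-connected given ∅.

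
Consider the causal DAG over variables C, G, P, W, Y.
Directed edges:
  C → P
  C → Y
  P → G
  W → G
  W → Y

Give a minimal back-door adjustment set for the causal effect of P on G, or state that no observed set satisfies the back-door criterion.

P→G: minimal back-door set ∅.

desc(P)\{P}={G}; candidates ⊆ {C,W,Y}.
∅: P⊥G given ∅ in G with P→· removed — back-door holds.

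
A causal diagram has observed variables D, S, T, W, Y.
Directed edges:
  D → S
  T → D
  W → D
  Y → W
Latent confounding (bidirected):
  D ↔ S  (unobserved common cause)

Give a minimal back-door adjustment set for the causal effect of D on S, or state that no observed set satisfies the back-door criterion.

desc(D)\{D}={S}; candidates ⊆ {T,W,Y}.
D↔S: latent back-door arc(s) into D.
size 0: {}; under {} D still reaches {S,T,W,Y} ∋ S.
size 1: {T}, {W}, {Y}; under {T} D still reaches {S,W,Y} ∋ S.
size 2: {T,W}, {T,Y}, {W,Y}; under {T,W} D still reaches {S} ∋ S.
D↔S cannot be blocked by any observed set — no back-door set.

D→S: no observed back-door set.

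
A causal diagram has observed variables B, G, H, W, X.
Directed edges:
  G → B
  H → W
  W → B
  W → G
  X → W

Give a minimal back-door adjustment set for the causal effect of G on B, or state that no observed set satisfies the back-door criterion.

G→B: minimal back-door set {W}.

desc(G)\{G}={B}; candidates ⊆ {H,W,X}.
size 0: {}; under {} G still reaches {B,H,W,X} ∋ B.
{W}: G⊥B given {W} in G with G→· removed — back-door holds.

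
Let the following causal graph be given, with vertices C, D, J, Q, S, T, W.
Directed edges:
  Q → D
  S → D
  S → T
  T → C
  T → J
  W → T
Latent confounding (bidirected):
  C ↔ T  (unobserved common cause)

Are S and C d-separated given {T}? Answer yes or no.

Bayes-Ball from S | {T} reaches {C,D,W}.
C ∈ reach(S|{T}) ⇒ S ⊥̸ C | {T}.

No — S and C are d-connected given {T}.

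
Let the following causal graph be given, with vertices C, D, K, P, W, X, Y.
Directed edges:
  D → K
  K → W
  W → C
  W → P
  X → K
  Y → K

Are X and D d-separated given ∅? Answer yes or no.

Bayes-Ball from X | ∅ reaches {C,K,P,W}.
D ∉ reach(X|∅) ⇒ X ⊥ D | ∅.

Yes — X ⊥ D | ∅.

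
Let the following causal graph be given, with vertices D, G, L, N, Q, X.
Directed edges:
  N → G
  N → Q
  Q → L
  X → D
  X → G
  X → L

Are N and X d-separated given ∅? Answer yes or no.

Bayes-Ball from N | ∅ reaches {G,L,Q}.
X ∉ reach(N|∅) ⇒ N ⊥ X | ∅.

Yes — N ⊥ X | ∅.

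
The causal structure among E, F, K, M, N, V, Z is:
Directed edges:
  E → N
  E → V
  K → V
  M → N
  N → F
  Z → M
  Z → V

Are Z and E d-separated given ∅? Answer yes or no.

Yes — Z ⊥ E | ∅.

Bayes-Ball from Z | ∅ reaches {F,M,N,V}.
E ∉ reach(Z|∅) ⇒ Z ⊥ E | ∅.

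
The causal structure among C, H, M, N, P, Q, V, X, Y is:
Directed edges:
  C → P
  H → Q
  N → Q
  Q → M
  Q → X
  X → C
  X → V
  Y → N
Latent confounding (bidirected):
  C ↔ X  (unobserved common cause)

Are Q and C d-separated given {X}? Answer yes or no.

No — Q and C are d-connected given {X}.

Bayes-Ball from Q | {X} reaches {C,H,M,N,P,Y}.
C ∈ reach(Q|{X}) ⇒ Q ⊥̸ C | {X}.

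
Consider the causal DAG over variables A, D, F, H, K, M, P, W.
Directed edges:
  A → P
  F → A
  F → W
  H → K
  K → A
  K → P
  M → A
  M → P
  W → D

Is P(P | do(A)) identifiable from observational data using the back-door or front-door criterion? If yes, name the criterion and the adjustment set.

desc(A)\{A}={P}; candidates ⊆ {D,F,H,K,M,W}.
size 0: {}; under {} A still reaches {D,F,H,K,M,P,W} ∋ P.
size 1: {D}, {F}, {H} …(+3); under {D} A still reaches {F,H,K,M,P,W} ∋ P.
{K,M}: A⊥P given {K,M} in G with A→· removed — back-door holds.
P(P|do(A)) = Σ_{K,M} P(P|A,K,M)·P(K,M).

P(P|do(A)): backdoor, adjust for {K, M}.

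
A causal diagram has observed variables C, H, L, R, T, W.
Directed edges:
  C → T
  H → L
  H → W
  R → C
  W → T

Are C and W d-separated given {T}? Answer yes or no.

No — C and W are d-connected given {T}.

Bayes-Ball from C | {T} reaches {H,L,R,W}.
W ∈ reach(C|{T}) ⇒ C ⊥̸ W | {T}.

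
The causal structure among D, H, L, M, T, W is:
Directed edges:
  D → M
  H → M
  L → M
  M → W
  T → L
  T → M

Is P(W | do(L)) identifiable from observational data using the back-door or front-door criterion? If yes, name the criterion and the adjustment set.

desc(L)\{L}={M,W}; candidates ⊆ {D,H,T}.
size 0: {}; under {} L still reaches {M,T,W} ∋ W.
{T}: L⊥W given {T} in G with L→· removed — back-door holds.
P(W|do(L)) = Σ_{T} P(W|L,T)·P(T).

P(W|do(L)): backdoor, adjust for {T}.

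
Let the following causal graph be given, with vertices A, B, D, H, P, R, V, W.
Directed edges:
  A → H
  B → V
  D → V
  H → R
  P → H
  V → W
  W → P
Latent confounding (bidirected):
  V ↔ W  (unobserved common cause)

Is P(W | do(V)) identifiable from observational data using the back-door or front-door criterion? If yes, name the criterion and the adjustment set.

desc(V)\{V}={H,P,R,W}; candidates ⊆ {A,B,D}.
V↔W: latent back-door arc(s) into V.
size 0: {}; under {} V still reaches {B,D,H,P,R,W} ∋ W.
size 1: {A}, {B}, {D}; under {A} V still reaches {B,D,H,P,R,W} ∋ W.
size 2: {A,B}, {A,D}, {B,D}; under {A,B} V still reaches {D,H,P,R,W} ∋ W.
V↔W cannot be blocked by any observed set — no back-door set.
No mediator lies on a directed V→…→W path.
Neither criterion identifies P(W|do(V)) in this graph.

P(W|do(V)): not identifiable (no BD/FD set).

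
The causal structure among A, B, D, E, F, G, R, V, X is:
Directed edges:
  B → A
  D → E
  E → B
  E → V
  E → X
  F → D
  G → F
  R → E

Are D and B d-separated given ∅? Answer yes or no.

Bayes-Ball from D | ∅ reaches {A,B,E,F,G,V,X}.
B ∈ reach(D|∅) ⇒ D ⊥̸ B | ∅.

No — D and B are d-connected given ∅.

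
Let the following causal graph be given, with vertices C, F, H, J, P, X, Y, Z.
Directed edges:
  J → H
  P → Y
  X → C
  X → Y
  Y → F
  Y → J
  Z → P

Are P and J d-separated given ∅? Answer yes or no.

No — P and J are d-connected given ∅.

Bayes-Ball from P | ∅ reaches {F,H,J,Y,Z}.
J ∈ reach(P|∅) ⇒ P ⊥̸ J | ∅.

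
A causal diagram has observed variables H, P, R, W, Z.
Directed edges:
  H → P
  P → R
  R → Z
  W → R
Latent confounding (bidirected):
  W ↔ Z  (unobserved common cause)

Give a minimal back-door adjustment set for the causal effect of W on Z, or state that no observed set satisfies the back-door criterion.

desc(W)\{W}={R,Z}; candidates ⊆ {H,P}.
W↔Z: latent back-door arc(s) into W.
size 0: {}; under {} W still reaches {Z} ∋ Z.
size 1: {H}, {P}; under {H} W still reaches {Z} ∋ Z.
size 2: {H,P}; under {H,P} W still reaches {Z} ∋ Z.
W↔Z cannot be blocked by any observed set — no back-door set.

W→Z: no observed back-door set.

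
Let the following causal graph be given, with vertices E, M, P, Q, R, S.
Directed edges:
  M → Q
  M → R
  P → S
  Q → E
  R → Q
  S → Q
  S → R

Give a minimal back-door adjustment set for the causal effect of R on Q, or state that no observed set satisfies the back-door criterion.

R→Q: minimal back-door set {M, S}.

desc(R)\{R}={E,Q}; candidates ⊆ {M,P,S}.
size 0: {}; under {} R still reaches {E,M,P,Q,S} ∋ Q.
size 1: {M}, {P}, {S}; under {M} R still reaches {E,P,Q,S} ∋ Q.
{M,S}: R⊥Q given {M,S} in G with R→· removed — back-door holds.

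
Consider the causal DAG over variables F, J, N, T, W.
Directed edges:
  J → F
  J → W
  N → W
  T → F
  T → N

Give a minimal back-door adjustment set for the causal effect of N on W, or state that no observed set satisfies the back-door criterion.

N→W: minimal back-door set ∅.

desc(N)\{N}={W}; candidates ⊆ {F,J,T}.
∅: N⊥W given ∅ in G with N→· removed — back-door holds.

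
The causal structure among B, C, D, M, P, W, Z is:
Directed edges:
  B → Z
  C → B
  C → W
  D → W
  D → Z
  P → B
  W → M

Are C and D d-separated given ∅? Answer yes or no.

Yes — C ⊥ D | ∅.

Bayes-Ball from C | ∅ reaches {B,M,W,Z}.
D ∉ reach(C|∅) ⇒ C ⊥ D | ∅.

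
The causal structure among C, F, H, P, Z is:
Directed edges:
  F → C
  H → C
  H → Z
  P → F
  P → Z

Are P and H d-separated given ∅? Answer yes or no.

Yes — P ⊥ H | ∅.

Bayes-Ball from P | ∅ reaches {C,F,Z}.
H ∉ reach(P|∅) ⇒ P ⊥ H | ∅.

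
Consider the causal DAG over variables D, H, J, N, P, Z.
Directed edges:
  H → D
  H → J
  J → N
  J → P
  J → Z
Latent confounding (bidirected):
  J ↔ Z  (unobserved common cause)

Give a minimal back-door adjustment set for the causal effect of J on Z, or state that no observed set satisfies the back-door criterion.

desc(J)\{J}={N,P,Z}; candidates ⊆ {D,H}.
J↔Z: latent back-door arc(s) into J.
size 0: {}; under {} J still reaches {D,H,Z} ∋ Z.
size 1: {D}, {H}; under {D} J still reaches {H,Z} ∋ Z.
size 2: {D,H}; under {D,H} J still reaches {Z} ∋ Z.
J↔Z cannot be blocked by any observed set — no back-door set.

J→Z: no observed back-door set.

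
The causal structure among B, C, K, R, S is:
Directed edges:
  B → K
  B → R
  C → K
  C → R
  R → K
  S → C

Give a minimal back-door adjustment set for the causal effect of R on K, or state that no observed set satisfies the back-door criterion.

desc(R)\{R}={K}; candidates ⊆ {B,C,S}.
size 0: {}; under {} R still reaches {B,C,K,S} ∋ K.
size 1: {B}, {C}, {S}; under {B} R still reaches {C,K,S} ∋ K.
{B,C}: R⊥K given {B,C} in G with R→· removed — back-door holds.

R→K: minimal back-door set {B, C}.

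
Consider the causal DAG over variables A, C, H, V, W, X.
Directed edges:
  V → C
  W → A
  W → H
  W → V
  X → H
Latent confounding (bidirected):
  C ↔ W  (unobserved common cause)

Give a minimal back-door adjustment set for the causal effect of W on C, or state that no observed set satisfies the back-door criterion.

W→C: no observed back-door set.

desc(W)\{W}={A,C,H,V}; candidates ⊆ {X}.
W↔C: latent back-door arc(s) into W.
size 0: {}; under {} W still reaches {C} ∋ C.
size 1: {X}; under {X} W still reaches {C} ∋ C.
W↔C cannot be blocked by any observed set — no back-door set.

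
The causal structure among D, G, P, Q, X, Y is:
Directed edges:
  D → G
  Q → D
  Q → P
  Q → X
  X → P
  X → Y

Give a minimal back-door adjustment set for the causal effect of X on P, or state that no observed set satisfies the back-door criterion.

desc(X)\{X}={P,Y}; candidates ⊆ {D,G,Q}.
size 0: {}; under {} X still reaches {D,G,P,Q} ∋ P.
{Q}: X⊥P given {Q} in G with X→· removed — back-door holds.

X→P: minimal back-door set {Q}.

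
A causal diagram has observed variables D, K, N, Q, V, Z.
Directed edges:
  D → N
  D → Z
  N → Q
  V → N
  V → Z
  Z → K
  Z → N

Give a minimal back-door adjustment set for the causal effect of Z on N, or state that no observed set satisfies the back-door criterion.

desc(Z)\{Z}={K,N,Q}; candidates ⊆ {D,V}.
size 0: {}; under {} Z still reaches {D,N,Q,V} ∋ N.
size 1: {D}, {V}; under {D} Z still reaches {N,Q,V} ∋ N.
{D,V}: Z⊥N given {D,V} in G with Z→· removed — back-door holds.

Z→N: minimal back-door set {D, V}.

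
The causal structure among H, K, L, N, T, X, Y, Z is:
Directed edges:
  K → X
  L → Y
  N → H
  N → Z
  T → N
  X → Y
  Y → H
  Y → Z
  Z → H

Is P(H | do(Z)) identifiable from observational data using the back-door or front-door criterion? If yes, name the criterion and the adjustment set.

desc(Z)\{Z}={H}; candidates ⊆ {K,L,N,T,X,Y}.
size 0: {}; under {} Z still reaches {H,K,L,N,T,X,Y} ∋ H.
size 1: {K}, {L}, {N} …(+3); under {K} Z still reaches {H,L,N,T,X,Y} ∋ H.
{N,Y}: Z⊥H given {N,Y} in G with Z→· removed — back-door holds.
P(H|do(Z)) = Σ_{N,Y} P(H|Z,N,Y)·P(N,Y).

P(H|do(Z)): backdoor, adjust for {N, Y}.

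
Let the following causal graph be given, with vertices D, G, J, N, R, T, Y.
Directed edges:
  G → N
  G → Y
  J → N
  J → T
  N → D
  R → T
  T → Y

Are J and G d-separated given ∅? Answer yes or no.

Bayes-Ball from J | ∅ reaches {D,N,T,Y}.
G ∉ reach(J|∅) ⇒ J ⊥ G | ∅.

Yes — J ⊥ G | ∅.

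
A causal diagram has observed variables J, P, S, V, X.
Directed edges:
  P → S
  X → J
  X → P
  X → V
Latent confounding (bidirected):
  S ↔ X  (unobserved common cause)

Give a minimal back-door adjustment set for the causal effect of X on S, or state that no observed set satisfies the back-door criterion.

desc(X)\{X}={J,P,S,V}; candidates ⊆ {—}.
X↔S: latent back-door arc(s) into X.
size 0: {}; under {} X still reaches {S} ∋ S.
X↔S cannot be blocked by any observed set — no back-door set.

X→S: no observed back-door set.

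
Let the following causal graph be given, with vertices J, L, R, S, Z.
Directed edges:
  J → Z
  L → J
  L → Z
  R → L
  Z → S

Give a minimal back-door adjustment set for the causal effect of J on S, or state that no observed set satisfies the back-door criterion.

desc(J)\{J}={S,Z}; candidates ⊆ {L,R}.
size 0: {}; under {} J still reaches {L,R,S,Z} ∋ S.
{L}: J⊥S given {L} in G with J→· removed — back-door holds.

J→S: minimal back-door set {L}.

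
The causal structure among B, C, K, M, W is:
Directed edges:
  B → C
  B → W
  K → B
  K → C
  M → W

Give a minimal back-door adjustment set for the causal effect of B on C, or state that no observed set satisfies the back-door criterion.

B→C: minimal back-door set {K}.

desc(B)\{B}={C,W}; candidates ⊆ {K,M}.
size 0: {}; under {} B still reaches {C,K} ∋ C.
{K}: B⊥C given {K} in G with B→· removed — back-door holds.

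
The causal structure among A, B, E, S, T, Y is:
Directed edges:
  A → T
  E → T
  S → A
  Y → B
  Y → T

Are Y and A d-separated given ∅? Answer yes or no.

Yes — Y ⊥ A | ∅.

Bayes-Ball from Y | ∅ reaches {B,T}.
A ∉ reach(Y|∅) ⇒ Y ⊥ A | ∅.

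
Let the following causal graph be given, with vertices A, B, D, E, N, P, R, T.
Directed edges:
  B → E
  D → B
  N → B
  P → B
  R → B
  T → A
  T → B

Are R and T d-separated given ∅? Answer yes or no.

Bayes-Ball from R | ∅ reaches {B,E}.
T ∉ reach(R|∅) ⇒ R ⊥ T | ∅.

Yes — R ⊥ T | ∅.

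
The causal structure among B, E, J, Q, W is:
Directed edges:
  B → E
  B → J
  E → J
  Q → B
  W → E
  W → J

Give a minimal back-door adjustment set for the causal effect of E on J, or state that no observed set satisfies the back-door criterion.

E→J: minimal back-door set {B, W}.

desc(E)\{E}={J}; candidates ⊆ {B,Q,W}.
size 0: {}; under {} E still reaches {B,J,Q,W} ∋ J.
size 1: {B}, {Q}, {W}; under {B} E still reaches {J,W} ∋ J.
{B,W}: E⊥J given {B,W} in G with E→· removed — back-door holds.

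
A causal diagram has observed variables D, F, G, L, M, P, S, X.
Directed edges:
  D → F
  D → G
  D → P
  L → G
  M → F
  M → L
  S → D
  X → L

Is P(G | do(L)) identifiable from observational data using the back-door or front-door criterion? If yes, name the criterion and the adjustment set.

desc(L)\{L}={G}; candidates ⊆ {D,F,M,P,S,X}.
∅: L⊥G given ∅ in G with L→· removed — back-door holds.
P(G|do(L)) = P(G|L) — no adjustment needed.

P(G|do(L)): backdoor, adjust for ∅.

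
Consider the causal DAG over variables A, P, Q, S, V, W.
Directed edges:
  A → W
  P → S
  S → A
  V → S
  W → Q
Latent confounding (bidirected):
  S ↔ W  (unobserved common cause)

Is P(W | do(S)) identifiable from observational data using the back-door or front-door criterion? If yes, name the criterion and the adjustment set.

P(W|do(S)): frontdoor, adjust for {A}.

desc(S)\{S}={A,Q,W}; candidates ⊆ {P,V}.
S↔W: latent back-door arc(s) into S.
size 0: {}; under {} S still reaches {P,Q,V,W} ∋ W.
size 1: {P}, {V}; under {P} S still reaches {Q,V,W} ∋ W.
size 2: {P,V}; under {P,V} S still reaches {Q,W} ∋ W.
S↔W cannot be blocked by any observed set — no back-door set.
{A}: (i) intercepts every directed S→W path; (ii) no back-door S→{A}; (iii) {S} blocks every back-door {A}→W. Front-door holds.
P(W|do(S)) = Σ_{A} P(A|S) Σ_{S'} P(W|A,S')P(S').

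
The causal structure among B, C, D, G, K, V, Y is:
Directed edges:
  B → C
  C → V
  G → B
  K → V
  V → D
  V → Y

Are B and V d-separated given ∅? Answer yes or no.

Bayes-Ball from B | ∅ reaches {C,D,G,V,Y}.
V ∈ reach(B|∅) ⇒ B ⊥̸ V | ∅.

No — B and V are d-connected given ∅.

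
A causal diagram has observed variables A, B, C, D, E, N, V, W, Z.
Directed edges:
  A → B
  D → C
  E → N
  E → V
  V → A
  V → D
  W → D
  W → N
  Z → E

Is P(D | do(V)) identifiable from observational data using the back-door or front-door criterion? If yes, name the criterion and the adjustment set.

P(D|do(V)): backdoor, adjust for ∅.

desc(V)\{V}={A,B,C,D}; candidates ⊆ {E,N,W,Z}.
∅: V⊥D given ∅ in G with V→· removed — back-door holds.
P(D|do(V)) = P(D|V) — no adjustment needed.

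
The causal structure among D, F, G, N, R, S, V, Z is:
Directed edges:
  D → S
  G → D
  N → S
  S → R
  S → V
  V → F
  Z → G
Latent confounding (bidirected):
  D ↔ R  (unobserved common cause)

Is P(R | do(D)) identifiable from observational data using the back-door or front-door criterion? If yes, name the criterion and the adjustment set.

P(R|do(D)): frontdoor, adjust for {S}.

desc(D)\{D}={F,R,S,V}; candidates ⊆ {G,N,Z}.
D↔R: latent back-door arc(s) into D.
size 0: {}; under {} D still reaches {G,R,Z} ∋ R.
size 1: {G}, {N}, {Z}; under {G} D still reaches {R} ∋ R.
size 2: {G,N}, {G,Z}, {N,Z}; under {G,N} D still reaches {R} ∋ R.
D↔R cannot be blocked by any observed set — no back-door set.
{S}: (i) intercepts every directed D→R path; (ii) no back-door D→{S}; (iii) {D} blocks every back-door {S}→R. Front-door holds.
P(R|do(D)) = Σ_{S} P(S|D) Σ_{D'} P(R|S,D')P(D').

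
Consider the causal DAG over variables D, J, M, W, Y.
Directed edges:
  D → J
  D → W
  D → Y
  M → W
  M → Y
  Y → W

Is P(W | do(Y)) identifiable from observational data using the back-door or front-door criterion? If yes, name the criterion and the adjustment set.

desc(Y)\{Y}={W}; candidates ⊆ {D,J,M}.
size 0: {}; under {} Y still reaches {D,J,M,W} ∋ W.
size 1: {D}, {J}, {M}; under {D} Y still reaches {M,W} ∋ W.
{D,M}: Y⊥W given {D,M} in G with Y→· removed — back-door holds.
P(W|do(Y)) = Σ_{D,M} P(W|Y,D,M)·P(D,M).

P(W|do(Y)): backdoor, adjust for {D, M}.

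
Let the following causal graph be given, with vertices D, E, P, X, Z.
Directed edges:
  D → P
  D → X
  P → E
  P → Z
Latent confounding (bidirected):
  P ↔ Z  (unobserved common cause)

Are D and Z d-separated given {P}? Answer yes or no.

Bayes-Ball from D | {P} reaches {X,Z}.
Z ∈ reach(D|{P}) ⇒ D ⊥̸ Z | {P}.

No — D and Z are d-connected given {P}.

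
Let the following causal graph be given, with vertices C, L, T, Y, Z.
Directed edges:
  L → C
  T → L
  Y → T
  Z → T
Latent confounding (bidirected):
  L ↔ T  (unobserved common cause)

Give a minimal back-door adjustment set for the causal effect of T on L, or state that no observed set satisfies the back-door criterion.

T→L: no observed back-door set.

desc(T)\{T}={C,L}; candidates ⊆ {Y,Z}.
T↔L: latent back-door arc(s) into T.
size 0: {}; under {} T still reaches {C,L,Y,Z} ∋ L.
size 1: {Y}, {Z}; under {Y} T still reaches {C,L,Z} ∋ L.
size 2: {Y,Z}; under {Y,Z} T still reaches {C,L} ∋ L.
T↔L cannot be blocked by any observed set — no back-door set.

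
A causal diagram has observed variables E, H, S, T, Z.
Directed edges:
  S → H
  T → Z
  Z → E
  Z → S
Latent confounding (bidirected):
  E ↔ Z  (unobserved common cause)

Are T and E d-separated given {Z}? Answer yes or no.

No — T and E are d-connected given {Z}.

Bayes-Ball from T | {Z} reaches {E}.
E ∈ reach(T|{Z}) ⇒ T ⊥̸ E | {Z}.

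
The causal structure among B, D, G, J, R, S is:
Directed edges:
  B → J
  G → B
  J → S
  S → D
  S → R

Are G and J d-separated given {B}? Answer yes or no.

Bayes-Ball from G | {B} reaches ∅.
J ∉ reach(G|{B}) ⇒ G ⊥ J | {B}.

Yes — G ⊥ J | {B}.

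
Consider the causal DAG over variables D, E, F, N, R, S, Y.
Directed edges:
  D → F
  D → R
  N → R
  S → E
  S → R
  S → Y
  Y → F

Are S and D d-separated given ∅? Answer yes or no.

Bayes-Ball from S | ∅ reaches {E,F,R,Y}.
D ∉ reach(S|∅) ⇒ S ⊥ D | ∅.

Yes — S ⊥ D | ∅.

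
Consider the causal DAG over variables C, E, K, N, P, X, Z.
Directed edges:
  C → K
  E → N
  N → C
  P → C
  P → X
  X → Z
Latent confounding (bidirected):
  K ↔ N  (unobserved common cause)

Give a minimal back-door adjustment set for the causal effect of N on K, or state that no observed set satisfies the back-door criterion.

N→K: no observed back-door set.

desc(N)\{N}={C,K}; candidates ⊆ {E,P,X,Z}.
N↔K: latent back-door arc(s) into N.
size 0: {}; under {} N still reaches {E,K} ∋ K.
size 1: {E}, {P}, {X} …(+1); under {E} N still reaches {K} ∋ K.
size 2: {E,P}, {E,X}, {E,Z} …(+3); under {E,P} N still reaches {K} ∋ K.
N↔K cannot be blocked by any observed set — no back-door set.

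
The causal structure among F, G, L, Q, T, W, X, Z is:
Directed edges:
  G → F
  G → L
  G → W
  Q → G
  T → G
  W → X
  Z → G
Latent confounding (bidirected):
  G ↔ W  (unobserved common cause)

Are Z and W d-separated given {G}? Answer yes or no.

No — Z and W are d-connected given {G}.

Bayes-Ball from Z | {G} reaches {Q,T,W,X}.
W ∈ reach(Z|{G}) ⇒ Z ⊥̸ W | {G}.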